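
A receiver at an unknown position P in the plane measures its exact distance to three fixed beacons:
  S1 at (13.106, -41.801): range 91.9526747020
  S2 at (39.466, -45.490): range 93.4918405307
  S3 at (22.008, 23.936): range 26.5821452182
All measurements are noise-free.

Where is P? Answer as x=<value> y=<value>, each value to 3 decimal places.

x=33.673 y=47.822

eq1: (x − 13.106)² + (y + 41.801)² = 91.9526747020²
eq2: (x − 39.466)² + (y + 45.490)² = 93.4918405307²
eq3: (x − 22.008)² + (y − 23.936)² = 26.5821452182²
eq1−eq2, eq1−eq3 (x²,y² cancel):
  52.720·x − 7.378·y = 1422.384558
  17.804·x + 131.474·y = 6886.877263
det = 52.720·131.474 − -7.378·17.804 = 7062.667192
x = (1422.384558·131.474 − -7.378·6886.877263) / 7062.667192 = 33.672543
y = (52.720·6886.877263 − 1422.384558·17.804) / 7062.667192 = 47.822165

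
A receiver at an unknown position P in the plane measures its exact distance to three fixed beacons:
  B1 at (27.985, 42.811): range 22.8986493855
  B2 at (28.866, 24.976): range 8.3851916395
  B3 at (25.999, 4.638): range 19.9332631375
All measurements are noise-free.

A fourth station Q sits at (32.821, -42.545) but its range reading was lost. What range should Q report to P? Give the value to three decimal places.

eq1: (x − 27.985)² + (y − 42.811)² = 22.8986493855²
eq2: (x − 28.866)² + (y − 24.976)² = 8.3851916395²
eq3: (x − 25.999)² + (y − 4.638)² = 19.9332631375²
eq2−eq3, eq2−eq1 (x²,y² cancel):
  -5.734·x − 40.676·y = -1086.611027
  -1.762·x + 35.670·y = 704.858709
det = -5.734·35.670 − -40.676·-1.762 = -276.202892
x = (-1086.611027·35.670 − -40.676·704.858709) / -276.202892 = 36.525984
y = (-5.734·704.858709 − -1086.611027·-1.762) / -276.202892 = 21.564830
|P − Q| = √((36.525984 − 32.821)² + (21.564830 − -42.545)²) = 64.216799

64.217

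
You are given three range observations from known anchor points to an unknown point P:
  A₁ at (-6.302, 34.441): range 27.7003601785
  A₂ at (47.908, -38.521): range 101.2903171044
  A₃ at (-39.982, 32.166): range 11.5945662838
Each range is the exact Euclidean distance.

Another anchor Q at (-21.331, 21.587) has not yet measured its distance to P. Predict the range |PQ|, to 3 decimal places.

eq1: (x + 6.302)² + (y − 34.441)² = 27.7003601785²
eq2: (x − 47.908)² + (y + 38.521)² = 101.2903171044²
eq3: (x + 39.982)² + (y − 32.166)² = 11.5945662838²
eq2−eq3, eq2−eq1 (x²,y² cancel):
  -175.780·x + 141.374·y = 8979.462347
  -108.420·x + 145.924·y = 6939.272165
det = -175.780·145.924 − 141.374·-108.420 = -10322.751640
x = (8979.462347·145.924 − 141.374·6939.272165) / -10322.751640 = -31.899092
y = (-175.780·6939.272165 − 8979.462347·-108.420) / -10322.751640 = 23.853325
|P − Q| = √((-31.899092 − -21.331)² + (23.853325 − 21.587)²) = 10.808367

10.808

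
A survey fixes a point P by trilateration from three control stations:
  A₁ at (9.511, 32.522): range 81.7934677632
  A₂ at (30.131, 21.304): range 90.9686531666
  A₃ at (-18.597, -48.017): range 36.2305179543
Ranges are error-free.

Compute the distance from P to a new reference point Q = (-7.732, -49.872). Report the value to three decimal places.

46.292

eq1: (x − 9.511)² + (y − 32.522)² = 81.7934677632²
eq2: (x − 30.131)² + (y − 21.304)² = 90.9686531666²
eq3: (x + 18.597)² + (y + 48.017)² = 36.2305179543²
eq3−eq2, eq3−eq1 (x²,y² cancel):
  97.456·x + 138.642·y = -8252.388549
  56.216·x + 161.078·y = -6880.862030
det = 97.456·161.078 − 138.642·56.216 = 7904.118896
x = (-8252.388549·161.078 − 138.642·-6880.862030) / 7904.118896 = -47.481797
y = (97.456·-6880.862030 − -8252.388549·56.216) / 7904.118896 = -26.146496
|P − Q| = √((-47.481797 − -7.732)² + (-26.146496 − -49.872)²) = 46.291964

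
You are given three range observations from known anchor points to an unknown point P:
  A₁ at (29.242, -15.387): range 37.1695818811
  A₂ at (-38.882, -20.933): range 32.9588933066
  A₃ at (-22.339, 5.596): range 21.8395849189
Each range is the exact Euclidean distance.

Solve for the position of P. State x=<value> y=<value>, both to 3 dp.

x=-7.609 y=-10.528

eq1: (x − 29.242)² + (y + 15.387)² = 37.1695818811²
eq2: (x + 38.882)² + (y + 20.933)² = 32.9588933066²
eq3: (x + 22.339)² + (y − 5.596)² = 21.8395849189²
eq2−eq1, eq2−eq3 (x²,y² cancel):
  136.248·x + 11.092·y = -1153.435249
  33.086·x + 53.058·y = -810.333097
det = 136.248·53.058 − 11.092·33.086 = 6862.056472
x = (-1153.435249·53.058 − 11.092·-810.333097) / 6862.056472 = -7.608616
y = (136.248·-810.333097 − -1153.435249·33.086) / 6862.056472 = -10.527996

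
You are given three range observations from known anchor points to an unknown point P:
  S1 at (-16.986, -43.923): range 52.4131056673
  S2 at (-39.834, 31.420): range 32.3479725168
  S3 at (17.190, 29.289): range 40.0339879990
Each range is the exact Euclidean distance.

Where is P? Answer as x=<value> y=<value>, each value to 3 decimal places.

eq1: (x + 16.986)² + (y + 43.923)² = 52.4131056673²
eq2: (x + 39.834)² + (y − 31.420)² = 32.3479725168²
eq3: (x − 17.190)² + (y − 29.289)² = 40.0339879990²
eq1−eq2, eq1−eq3 (x²,y² cancel):
  -45.696·x + 150.686·y = 2056.952151
  68.352·x + 146.424·y = 80.000947
det = -45.696·146.424 − 150.686·68.352 = -16990.680576
x = (2056.952151·146.424 − 150.686·80.000947) / -16990.680576 = -17.017102
y = (-45.696·80.000947 − 2056.952151·68.352) / -16990.680576 = 8.490096

x=-17.017 y=8.490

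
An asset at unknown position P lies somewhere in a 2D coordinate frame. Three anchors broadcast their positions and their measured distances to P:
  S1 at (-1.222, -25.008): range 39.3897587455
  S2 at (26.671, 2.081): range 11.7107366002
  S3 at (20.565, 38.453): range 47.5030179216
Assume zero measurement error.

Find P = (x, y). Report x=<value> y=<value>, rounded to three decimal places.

eq1: (x + 1.222)² + (y + 25.008)² = 39.3897587455²
eq2: (x − 26.671)² + (y − 2.081)² = 11.7107366002²
eq3: (x − 20.565)² + (y − 38.453)² = 47.5030179216²
eq3−eq1, eq3−eq2 (x²,y² cancel):
  -43.574·x − 126.922·y = -569.675468
  12.212·x − 72.744·y = 933.515728
det = -43.574·-72.744 − -126.922·12.212 = 4719.718520
x = (-569.675468·-72.744 − -126.922·933.515728) / 4719.718520 = 33.884257
y = (-43.574·933.515728 − -569.675468·12.212) / 4719.718520 = -7.144523

x=33.884 y=-7.145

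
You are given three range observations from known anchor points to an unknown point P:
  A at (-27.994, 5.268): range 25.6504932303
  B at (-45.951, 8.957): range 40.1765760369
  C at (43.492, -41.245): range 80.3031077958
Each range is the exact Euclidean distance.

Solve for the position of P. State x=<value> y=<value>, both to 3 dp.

x=-7.545 y=20.753

eq1: (x + 27.994)² + (y − 5.268)² = 25.6504932303²
eq2: (x + 45.951)² + (y − 8.957)² = 40.1765760369²
eq3: (x − 43.492)² + (y + 41.245)² = 80.3031077958²
eq1−eq2, eq1−eq3 (x²,y² cancel):
  -35.914·x + 7.378·y = 424.096931
  142.972·x − 93.026·y = -3009.353090
det = -35.914·-93.026 − 7.378·142.972 = 2286.088348
x = (424.096931·-93.026 − 7.378·-3009.353090) / 2286.088348 = -7.545218
y = (-35.914·-3009.353090 − 424.096931·142.972) / 2286.088348 = 20.753319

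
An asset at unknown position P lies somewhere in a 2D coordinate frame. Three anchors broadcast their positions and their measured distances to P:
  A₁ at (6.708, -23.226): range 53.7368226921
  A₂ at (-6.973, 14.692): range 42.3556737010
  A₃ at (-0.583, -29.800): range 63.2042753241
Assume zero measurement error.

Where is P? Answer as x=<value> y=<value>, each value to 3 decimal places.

eq1: (x − 6.708)² + (y + 23.226)² = 53.7368226921²
eq2: (x + 6.973)² + (y − 14.692)² = 42.3556737010²
eq3: (x + 0.583)² + (y + 29.800)² = 63.2042753241²
eq3−eq2, eq3−eq1 (x²,y² cancel):
  -12.780·x + 88.984·y = 1576.875029
  14.582·x + 13.148·y = 803.198757
det = -12.780·13.148 − 88.984·14.582 = -1465.596128
x = (1576.875029·13.148 − 88.984·803.198757) / -1465.596128 = 34.620101
y = (-12.780·803.198757 − 1576.875029·14.582) / -1465.596128 = 22.693067

x=34.620 y=22.693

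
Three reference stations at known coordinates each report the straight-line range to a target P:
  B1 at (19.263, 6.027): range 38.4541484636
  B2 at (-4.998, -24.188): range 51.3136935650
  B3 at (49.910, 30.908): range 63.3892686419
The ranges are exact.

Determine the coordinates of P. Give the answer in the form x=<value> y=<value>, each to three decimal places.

x=-13.322 y=26.446

eq1: (x − 19.263)² + (y − 6.027)² = 38.4541484636²
eq2: (x + 4.998)² + (y + 24.188)² = 51.3136935650²
eq3: (x − 49.910)² + (y − 30.908)² = 63.3892686419²
eq2−eq1, eq2−eq3 (x²,y² cancel):
  48.522·x + 60.430·y = 951.722163
  109.816·x + 110.192·y = 1451.168984
det = 48.522·110.192 − 60.430·109.816 = -1289.444656
x = (951.722163·110.192 − 60.430·1451.168984) / -1289.444656 = -13.322035
y = (48.522·1451.168984 − 951.722163·109.816) / -1289.444656 = 26.446036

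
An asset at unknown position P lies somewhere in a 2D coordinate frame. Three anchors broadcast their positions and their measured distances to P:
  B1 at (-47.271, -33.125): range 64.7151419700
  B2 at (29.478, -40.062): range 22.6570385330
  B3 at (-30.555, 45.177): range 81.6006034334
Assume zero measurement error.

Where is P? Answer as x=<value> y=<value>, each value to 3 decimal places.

x=16.402 y=-21.559

eq1: (x + 47.271)² + (y + 33.125)² = 64.7151419700²
eq2: (x − 29.478)² + (y + 40.062)² = 22.6570385330²
eq3: (x + 30.555)² + (y − 45.177)² = 81.6006034334²
eq1−eq3, eq1−eq2 (x²,y² cancel):
  33.432·x + 156.604·y = -2827.852592
  153.498·x − 13.874·y = 2816.811467
det = 33.432·-13.874 − 156.604·153.498 = -24502.236360
x = (-2827.852592·-13.874 − 156.604·2816.811467) / -24502.236360 = 16.402189
y = (33.432·2816.811467 − -2827.852592·153.498) / -24502.236360 = -21.558904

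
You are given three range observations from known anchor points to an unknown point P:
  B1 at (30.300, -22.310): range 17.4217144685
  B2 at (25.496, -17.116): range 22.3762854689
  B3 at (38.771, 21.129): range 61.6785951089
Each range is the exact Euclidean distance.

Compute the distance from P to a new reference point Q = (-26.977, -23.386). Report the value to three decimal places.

eq1: (x − 30.300)² + (y + 22.310)² = 17.4217144685²
eq2: (x − 25.496)² + (y + 17.116)² = 22.3762854689²
eq3: (x − 38.771)² + (y − 21.129)² = 61.6785951089²
eq1−eq3, eq1−eq2 (x²,y² cancel):
  16.942·x + 86.878·y = -2966.933978
  -9.608·x + 10.388·y = -670.004644
det = 16.942·10.388 − 86.878·-9.608 = 1010.717320
x = (-2966.933978·10.388 − 86.878·-670.004644) / 1010.717320 = 27.097738
y = (16.942·-670.004644 − -2966.933978·-9.608) / 1010.717320 = -39.434884
|P − Q| = √((27.097738 − -26.977)² + (-39.434884 − -23.386)²) = 56.406063

56.406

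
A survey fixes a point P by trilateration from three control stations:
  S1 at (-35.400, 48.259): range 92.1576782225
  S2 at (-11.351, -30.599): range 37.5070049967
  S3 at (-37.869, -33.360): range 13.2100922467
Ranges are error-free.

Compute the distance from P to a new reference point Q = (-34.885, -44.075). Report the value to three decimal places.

eq1: (x + 35.400)² + (y − 48.259)² = 92.1576782225²
eq2: (x + 11.351)² + (y + 30.599)² = 37.5070049967²
eq3: (x + 37.869)² + (y + 33.360)² = 13.2100922467²
eq3−eq1, eq3−eq2 (x²,y² cancel):
  4.938·x + 163.238·y = -7283.390798
  53.036·x + 5.522·y = -2714.075646
det = 4.938·5.522 − 163.238·53.036 = -8630.222932
x = (-7283.390798·5.522 − 163.238·-2714.075646) / -8630.222932 = -46.675665
y = (4.938·-2714.075646 − -7283.390798·53.036) / -8630.222932 = -43.206278
|P − Q| = √((-46.675665 − -34.885)² + (-43.206278 − -44.075)²) = 11.822625

11.823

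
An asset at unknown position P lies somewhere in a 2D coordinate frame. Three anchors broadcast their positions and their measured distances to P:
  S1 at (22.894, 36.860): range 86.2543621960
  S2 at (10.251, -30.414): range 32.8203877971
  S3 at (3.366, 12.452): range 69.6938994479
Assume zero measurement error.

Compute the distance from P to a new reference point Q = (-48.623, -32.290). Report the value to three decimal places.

87.965

eq1: (x − 22.894)² + (y − 36.860)² = 86.2543621960²
eq2: (x − 10.251)² + (y + 30.414)² = 32.8203877971²
eq3: (x − 3.366)² + (y − 12.452)² = 69.6938994479²
eq1−eq2, eq1−eq3 (x²,y² cancel):
  -25.286·x − 134.548·y = 5509.936704
  -39.056·x − 48.816·y = 866.162802
det = -25.286·-48.816 − -134.548·-39.056 = -4020.545312
x = (5509.936704·-48.816 − -134.548·866.162802) / -4020.545312 = 37.913414
y = (-25.286·866.162802 − 5509.936704·-39.056) / -4020.545312 = -48.076636
|P − Q| = √((37.913414 − -48.623)² + (-48.076636 − -32.290)²) = 87.964588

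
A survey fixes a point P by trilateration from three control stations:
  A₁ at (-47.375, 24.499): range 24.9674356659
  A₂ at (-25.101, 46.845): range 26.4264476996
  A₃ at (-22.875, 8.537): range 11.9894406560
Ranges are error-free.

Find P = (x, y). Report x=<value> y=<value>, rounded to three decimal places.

eq1: (x + 47.375)² + (y − 24.499)² = 24.9674356659²
eq2: (x + 25.101)² + (y − 46.845)² = 26.4264476996²
eq3: (x + 22.875)² + (y − 8.537)² = 11.9894406560²
eq3−eq1, eq3−eq2 (x²,y² cancel):
  -49.000·x + 31.924·y = 1768.819476
  -4.452·x + 76.616·y = 1673.757781
det = -49.000·76.616 − 31.924·-4.452 = -3612.058352
x = (1768.819476·76.616 − 31.924·1673.757781) / -3612.058352 = -22.725776
y = (-49.000·1673.757781 − 1768.819476·-4.452) / -3612.058352 = 20.525512

x=-22.726 y=20.526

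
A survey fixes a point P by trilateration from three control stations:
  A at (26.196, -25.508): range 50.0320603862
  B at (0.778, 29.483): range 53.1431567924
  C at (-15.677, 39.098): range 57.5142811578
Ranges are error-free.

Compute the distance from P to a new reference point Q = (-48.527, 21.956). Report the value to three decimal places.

47.205

eq1: (x − 26.196)² + (y + 25.508)² = 50.0320603862²
eq2: (x − 0.778)² + (y − 29.483)² = 53.1431567924²
eq3: (x + 15.677)² + (y − 39.098)² = 57.5142811578²
eq3−eq2, eq3−eq1 (x²,y² cancel):
  32.910·x − 19.230·y = -420.871937
  83.746·x − 129.212·y = 367.152018
det = 32.910·-129.212 − -19.230·83.746 = -2641.931340
x = (-420.871937·-129.212 − -19.230·367.152018) / -2641.931340 = -23.256486
y = (32.910·367.152018 − -420.871937·83.746) / -2641.931340 = -17.914665
|P − Q| = √((-23.256486 − -48.527)² + (-17.914665 − 21.956)²) = 47.204542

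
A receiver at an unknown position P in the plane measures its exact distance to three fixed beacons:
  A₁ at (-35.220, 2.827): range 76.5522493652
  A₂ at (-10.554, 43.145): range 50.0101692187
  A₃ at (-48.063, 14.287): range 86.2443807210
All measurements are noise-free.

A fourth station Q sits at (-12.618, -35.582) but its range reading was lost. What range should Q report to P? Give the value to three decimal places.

eq1: (x + 35.220)² + (y − 2.827)² = 76.5522493652²
eq2: (x + 10.554)² + (y − 43.145)² = 50.0101692187²
eq3: (x + 48.063)² + (y − 14.287)² = 86.2443807210²
eq1−eq2, eq1−eq3 (x²,y² cancel):
  49.332·x + 80.636·y = 4083.667470
  -25.686·x + 22.920·y = -312.116314
det = 49.332·22.920 − 80.636·-25.686 = 3201.905736
x = (4083.667470·22.920 − 80.636·-312.116314) / 3201.905736 = 37.092119
y = (49.332·-312.116314 − 4083.667470·-25.686) / 3201.905736 = 27.950779
|P − Q| = √((37.092119 − -12.618)² + (27.950779 − -35.582)²) = 80.669139

80.669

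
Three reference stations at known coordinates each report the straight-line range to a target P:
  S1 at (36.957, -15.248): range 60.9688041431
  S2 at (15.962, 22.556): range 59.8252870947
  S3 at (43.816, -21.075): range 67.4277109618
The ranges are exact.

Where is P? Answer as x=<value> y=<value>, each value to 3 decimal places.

x=-23.600 y=-22.320

eq1: (x − 36.957)² + (y + 15.248)² = 60.9688041431²
eq2: (x − 15.962)² + (y − 22.556)² = 59.8252870947²
eq3: (x − 43.816)² + (y + 21.075)² = 67.4277109618²
eq2−eq1, eq2−eq3 (x²,y² cancel):
  41.990·x − 75.608·y = 696.632670
  55.708·x − 87.262·y = 633.007671
det = 41.990·-87.262 − -75.608·55.708 = 547.839084
x = (696.632670·-87.262 − -75.608·633.007671) / 547.839084 = -23.600207
y = (41.990·633.007671 − 696.632670·55.708) / 547.839084 = -22.320461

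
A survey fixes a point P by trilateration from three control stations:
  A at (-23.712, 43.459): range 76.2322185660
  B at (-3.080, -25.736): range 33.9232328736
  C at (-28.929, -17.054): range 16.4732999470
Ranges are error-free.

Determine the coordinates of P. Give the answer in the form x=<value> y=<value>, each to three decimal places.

eq1: (x + 23.712)² + (y − 43.459)² = 76.2322185660²
eq2: (x + 3.080)² + (y + 25.736)² = 33.9232328736²
eq3: (x + 28.929)² + (y + 17.054)² = 16.4732999470²
eq2−eq3, eq2−eq1 (x²,y² cancel):
  -51.698·x + 17.364·y = 1335.313978
  -41.264·x + 138.390·y = -2881.449890
det = -51.698·138.390 − 17.364·-41.264 = -6437.978124
x = (1335.313978·138.390 − 17.364·-2881.449890) / -6437.978124 = -36.475364
y = (-51.698·-2881.449890 − 1335.313978·-41.264) / -6437.978124 = -31.697155

x=-36.475 y=-31.697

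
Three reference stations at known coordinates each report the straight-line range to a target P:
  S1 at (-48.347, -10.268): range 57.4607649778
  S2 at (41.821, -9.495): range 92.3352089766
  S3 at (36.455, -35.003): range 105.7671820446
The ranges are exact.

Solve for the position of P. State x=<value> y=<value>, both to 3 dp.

eq1: (x + 48.347)² + (y + 10.268)² = 57.4607649778²
eq2: (x − 41.821)² + (y + 9.495)² = 92.3352089766²
eq3: (x − 36.455)² + (y + 35.003)² = 105.7671820446²
eq1−eq3, eq1−eq2 (x²,y² cancel):
  169.604·x − 49.470·y = -7773.644485
  180.336·x + 1.546·y = -5827.764472
det = 169.604·1.546 − -49.470·180.336 = 9183.429704
x = (-7773.644485·1.546 − -49.470·-5827.764472) / 9183.429704 = -32.702114
y = (169.604·-5827.764472 − -7773.644485·180.336) / 9183.429704 = 45.021936

x=-32.702 y=45.022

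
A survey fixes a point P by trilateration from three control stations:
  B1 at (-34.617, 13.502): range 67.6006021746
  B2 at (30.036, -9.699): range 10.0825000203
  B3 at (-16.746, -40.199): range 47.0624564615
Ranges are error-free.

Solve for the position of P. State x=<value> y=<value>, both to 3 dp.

eq1: (x + 34.617)² + (y − 13.502)² = 67.6006021746²
eq2: (x − 30.036)² + (y + 9.699)² = 10.0825000203²
eq3: (x + 16.746)² + (y + 40.199)² = 47.0624564615²
eq1−eq3, eq1−eq2 (x²,y² cancel):
  35.742·x − 107.402·y = 2870.714030
  129.306·x − 46.402·y = 4083.775812
det = 35.742·-46.402 − -107.402·129.306 = 12229.222728
x = (2870.714030·-46.402 − -107.402·4083.775812) / 12229.222728 = 24.972872
y = (35.742·4083.775812 − 2870.714030·129.306) / 12229.222728 = -18.418033

x=24.973 y=-18.418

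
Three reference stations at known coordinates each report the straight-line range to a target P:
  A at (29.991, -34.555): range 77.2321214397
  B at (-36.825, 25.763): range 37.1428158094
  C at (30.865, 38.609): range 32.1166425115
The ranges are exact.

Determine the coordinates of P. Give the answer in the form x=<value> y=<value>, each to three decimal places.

eq1: (x − 29.991)² + (y + 34.555)² = 77.2321214397²
eq2: (x + 36.825)² + (y − 25.763)² = 37.1428158094²
eq3: (x − 30.865)² + (y − 38.609)² = 32.1166425115²
eq3−eq1, eq3−eq2 (x²,y² cancel):
  -1.748·x − 146.328·y = -5283.116856
  -135.380·x − 25.692·y = -771.600352
det = -1.748·-25.692 − -146.328·-135.380 = -19764.975024
x = (-5283.116856·-25.692 − -146.328·-771.600352) / -19764.975024 = -1.154927
y = (-1.748·-771.600352 − -5283.116856·-135.380) / -19764.975024 = 36.118417

x=-1.155 y=36.118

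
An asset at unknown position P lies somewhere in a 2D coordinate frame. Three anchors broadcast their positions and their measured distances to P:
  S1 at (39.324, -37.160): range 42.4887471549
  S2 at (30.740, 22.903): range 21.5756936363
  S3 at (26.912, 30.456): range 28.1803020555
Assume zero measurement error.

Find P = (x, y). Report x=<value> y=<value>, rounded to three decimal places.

x=23.914 y=2.436

eq1: (x − 39.324)² + (y + 37.160)² = 42.4887471549²
eq2: (x − 30.740)² + (y − 22.903)² = 21.5756936363²
eq3: (x − 26.912)² + (y − 30.456)² = 28.1803020555²
eq2−eq3, eq2−eq1 (x²,y² cancel):
  -7.656·x + 15.106·y = -146.290197
  17.168·x − 120.126·y = 117.964488
det = -7.656·-120.126 − 15.106·17.168 = 660.344848
x = (-146.290197·-120.126 − 15.106·117.964488) / 660.344848 = 23.913694
y = (-7.656·117.964488 − -146.290197·17.168) / 660.344848 = 2.435658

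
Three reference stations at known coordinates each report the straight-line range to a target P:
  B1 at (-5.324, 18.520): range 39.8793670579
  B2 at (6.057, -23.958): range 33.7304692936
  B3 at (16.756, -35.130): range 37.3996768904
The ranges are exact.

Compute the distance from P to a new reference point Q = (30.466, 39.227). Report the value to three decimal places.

eq1: (x + 5.324)² + (y − 18.520)² = 39.8793670579²
eq2: (x − 6.057)² + (y + 23.958)² = 33.7304692936²
eq3: (x − 16.756)² + (y + 35.130)² = 37.3996768904²
eq2−eq3, eq2−eq1 (x²,y² cancel):
  21.398·x − 22.344·y = 643.216150
  -22.762·x + 84.956·y = -691.956995
det = 21.398·84.956 − -22.344·-22.762 = 1309.294360
x = (643.216150·84.956 − -22.344·-691.956995) / 1309.294360 = 29.927559
y = (21.398·-691.956995 − 643.216150·-22.762) / 1309.294360 = -0.126488
|P − Q| = √((29.927559 − 30.466)² + (-0.126488 − 39.227)²) = 39.357171

39.357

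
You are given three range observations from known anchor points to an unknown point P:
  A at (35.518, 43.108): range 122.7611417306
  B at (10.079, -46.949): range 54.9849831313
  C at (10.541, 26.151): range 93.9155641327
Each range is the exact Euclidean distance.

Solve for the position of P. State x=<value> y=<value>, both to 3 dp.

eq1: (x − 35.518)² + (y − 43.108)² = 122.7611417306²
eq2: (x − 10.079)² + (y + 46.949)² = 54.9849831313²
eq3: (x − 10.541)² + (y − 26.151)² = 93.9155641327²
eq2−eq1, eq2−eq3 (x²,y² cancel):
  50.878·x + 180.114·y = -11232.916403
  0.924·x + 146.200·y = -7307.592176
det = 50.878·146.200 − 180.114·0.924 = 7271.938264
x = (-11232.916403·146.200 − 180.114·-7307.592176) / 7271.938264 = -44.837113
y = (50.878·-7307.592176 − -11232.916403·0.924) / 7271.938264 = -49.700155

x=-44.837 y=-49.700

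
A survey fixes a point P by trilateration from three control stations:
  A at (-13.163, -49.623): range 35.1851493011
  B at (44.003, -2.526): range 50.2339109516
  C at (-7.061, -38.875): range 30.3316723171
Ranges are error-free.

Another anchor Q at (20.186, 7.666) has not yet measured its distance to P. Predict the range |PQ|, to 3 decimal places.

eq1: (x + 13.163)² + (y + 49.623)² = 35.1851493011²
eq2: (x − 44.003)² + (y + 2.526)² = 50.2339109516²
eq3: (x + 7.061)² + (y + 38.875)² = 30.3316723171²
eq3−eq1, eq3−eq2 (x²,y² cancel):
  -12.204·x − 21.496·y = 756.598966
  102.128·x + 72.698·y = -1221.914125
det = -12.204·72.698 − -21.496·102.128 = 1308.137096
x = (756.598966·72.698 − -21.496·-1221.914125) / 1308.137096 = 21.967855
y = (-12.204·-1221.914125 − 756.598966·102.128) / 1308.137096 = -47.669086
|P − Q| = √((21.967855 − 20.186)² + (-47.669086 − 7.666)²) = 55.363767

55.364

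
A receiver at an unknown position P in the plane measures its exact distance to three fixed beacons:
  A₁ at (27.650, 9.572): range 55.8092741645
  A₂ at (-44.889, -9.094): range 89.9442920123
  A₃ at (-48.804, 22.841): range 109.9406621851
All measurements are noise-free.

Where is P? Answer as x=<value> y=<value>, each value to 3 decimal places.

eq1: (x − 27.650)² + (y − 9.572)² = 55.8092741645²
eq2: (x + 44.889)² + (y + 9.094)² = 89.9442920123²
eq3: (x + 48.804)² + (y − 22.841)² = 109.9406621851²
eq1−eq3, eq1−eq2 (x²,y² cancel):
  -152.908·x + 26.538·y = -6924.878106
  -145.078·x − 37.332·y = -3733.723110
det = -152.908·-37.332 − 26.538·-145.078 = 9558.441420
x = (-6924.878106·-37.332 − 26.538·-3733.723110) / 9558.441420 = 37.412490
y = (-152.908·-3733.723110 − -6924.878106·-145.078) / 9558.441420 = -45.376784

x=37.412 y=-45.377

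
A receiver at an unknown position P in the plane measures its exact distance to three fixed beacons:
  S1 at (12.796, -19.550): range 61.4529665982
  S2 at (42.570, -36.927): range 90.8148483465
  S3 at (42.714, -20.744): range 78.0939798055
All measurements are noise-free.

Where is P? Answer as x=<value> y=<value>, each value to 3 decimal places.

eq1: (x − 12.796)² + (y + 19.550)² = 61.4529665982²
eq2: (x − 42.570)² + (y + 36.927)² = 90.8148483465²
eq3: (x − 42.714)² + (y + 20.744)² = 78.0939798055²
eq3−eq1, eq3−eq2 (x²,y² cancel):
  -59.836·x + 2.388·y = 613.343362
  -0.288·x − 32.366·y = -1227.658101
det = -59.836·-32.366 − 2.388·-0.288 = 1937.339720
x = (613.343362·-32.366 − 2.388·-1227.658101) / 1937.339720 = -8.733535
y = (-59.836·-1227.658101 − 613.343362·-0.288) / 1937.339720 = 38.008199

x=-8.734 y=38.008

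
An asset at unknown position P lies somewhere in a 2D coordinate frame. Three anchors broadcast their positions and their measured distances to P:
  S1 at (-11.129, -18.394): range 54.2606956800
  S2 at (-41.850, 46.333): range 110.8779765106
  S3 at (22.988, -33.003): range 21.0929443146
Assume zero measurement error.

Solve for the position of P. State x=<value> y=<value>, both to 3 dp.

eq1: (x + 11.129)² + (y + 18.394)² = 54.2606956800²
eq2: (x + 41.850)² + (y − 46.333)² = 110.8779765106²
eq3: (x − 22.988)² + (y + 33.003)² = 21.0929443146²
eq3−eq2, eq3−eq1 (x²,y² cancel):
  -129.676·x + 158.672·y = -9568.490139
  -68.234·x + 29.218·y = -3654.763072
det = -129.676·29.218 − 158.672·-68.234 = 7037.951880
x = (-9568.490139·29.218 − 158.672·-3654.763072) / 7037.951880 = 42.673838
y = (-129.676·-3654.763072 − -9568.490139·-68.234) / 7037.951880 = -25.428037

x=42.674 y=-25.428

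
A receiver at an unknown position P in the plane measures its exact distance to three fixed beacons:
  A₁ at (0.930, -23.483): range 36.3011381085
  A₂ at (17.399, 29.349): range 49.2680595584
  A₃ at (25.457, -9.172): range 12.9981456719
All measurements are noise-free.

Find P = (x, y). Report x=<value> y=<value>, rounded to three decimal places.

eq1: (x − 0.930)² + (y + 23.483)² = 36.3011381085²
eq2: (x − 17.399)² + (y − 29.349)² = 49.2680595584²
eq3: (x − 25.457)² + (y + 9.172)² = 12.9981456719²
eq2−eq1, eq2−eq3 (x²,y² cancel):
  -32.938·x − 105.664·y = 497.796252
  16.116·x − 77.042·y = 1826.485333
det = -32.938·-77.042 − -105.664·16.116 = 4240.490420
x = (497.796252·-77.042 − -105.664·1826.485333) / 4240.490420 = 36.468076
y = (-32.938·1826.485333 − 497.796252·16.116) / 4240.490420 = -16.079097

x=36.468 y=-16.079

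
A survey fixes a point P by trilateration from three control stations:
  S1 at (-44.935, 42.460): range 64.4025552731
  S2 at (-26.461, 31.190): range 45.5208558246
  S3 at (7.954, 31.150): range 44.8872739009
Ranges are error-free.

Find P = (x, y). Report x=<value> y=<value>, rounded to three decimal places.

eq1: (x + 44.935)² + (y − 42.460)² = 64.4025552731²
eq2: (x + 26.461)² + (y − 31.190)² = 45.5208558246²
eq3: (x − 7.954)² + (y − 31.150)² = 44.8872739009²
eq1−eq2, eq1−eq3 (x²,y² cancel):
  36.948·x − 22.540·y = -73.464393
  105.778·x − 22.620·y = -655.595442
det = 36.948·-22.620 − -22.540·105.778 = 1548.472360
x = (-73.464393·-22.620 − -22.540·-655.595442) / 1548.472360 = -8.469868
y = (36.948·-655.595442 − -73.464393·105.778) / 1548.472360 = -10.624680

x=-8.470 y=-10.625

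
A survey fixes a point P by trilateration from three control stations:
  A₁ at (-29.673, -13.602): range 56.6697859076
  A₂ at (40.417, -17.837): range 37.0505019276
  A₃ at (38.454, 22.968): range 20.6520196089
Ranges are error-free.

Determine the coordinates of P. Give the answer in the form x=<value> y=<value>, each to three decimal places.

x=20.238 y=13.237

eq1: (x + 29.673)² + (y + 13.602)² = 56.6697859076²
eq2: (x − 40.417)² + (y + 17.837)² = 37.0505019276²
eq3: (x − 38.454)² + (y − 22.968)² = 20.6520196089²
eq3−eq1, eq3−eq2 (x²,y² cancel):
  -136.254·x − 73.140·y = -3725.696528
  3.926·x − 81.610·y = -1000.780461
det = -136.254·-81.610 − -73.140·3.926 = 11406.836580
x = (-3725.696528·-81.610 − -73.140·-1000.780461) / 11406.836580 = 20.238478
y = (-136.254·-1000.780461 − -3725.696528·3.926) / 11406.836580 = 13.236573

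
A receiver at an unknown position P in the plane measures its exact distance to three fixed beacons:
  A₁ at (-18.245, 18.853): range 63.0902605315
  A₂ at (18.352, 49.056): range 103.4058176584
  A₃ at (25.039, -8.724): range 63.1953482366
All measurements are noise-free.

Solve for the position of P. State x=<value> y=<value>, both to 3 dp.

eq1: (x + 18.245)² + (y − 18.853)² = 63.0902605315²
eq2: (x − 18.352)² + (y − 49.056)² = 103.4058176584²
eq3: (x − 25.039)² + (y + 8.724)² = 63.1953482366²
eq3−eq2, eq3−eq1 (x²,y² cancel):
  -13.374·x + 115.560·y = -4658.883744
  -86.568·x + 55.154·y = -1.472998
det = -13.374·55.154 − 115.560·-86.568 = 9266.168484
x = (-4658.883744·55.154 − 115.560·-1.472998) / 9266.168484 = -27.712194
y = (-13.374·-1.472998 − -4658.883744·-86.568) / 9266.168484 = -43.522903

x=-27.712 y=-43.523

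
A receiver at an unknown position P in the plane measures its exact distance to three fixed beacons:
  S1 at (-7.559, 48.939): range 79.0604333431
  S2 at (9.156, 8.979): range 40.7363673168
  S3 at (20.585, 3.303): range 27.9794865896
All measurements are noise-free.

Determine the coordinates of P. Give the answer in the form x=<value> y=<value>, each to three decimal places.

eq1: (x + 7.559)² + (y − 48.939)² = 79.0604333431²
eq2: (x − 9.156)² + (y − 8.979)² = 40.7363673168²
eq3: (x − 20.585)² + (y − 3.303)² = 27.9794865896²
eq2−eq3, eq2−eq1 (x²,y² cancel):
  22.858·x − 11.352·y = 1146.797209
  -33.430·x + 79.920·y = -2303.391073
det = 22.858·79.920 − -11.352·-33.430 = 1447.314000
x = (1146.797209·79.920 − -11.352·-2303.391073) / 1447.314000 = 45.258968
y = (22.858·-2303.391073 − 1146.797209·-33.430) / 1447.314000 = -9.889687

x=45.259 y=-9.890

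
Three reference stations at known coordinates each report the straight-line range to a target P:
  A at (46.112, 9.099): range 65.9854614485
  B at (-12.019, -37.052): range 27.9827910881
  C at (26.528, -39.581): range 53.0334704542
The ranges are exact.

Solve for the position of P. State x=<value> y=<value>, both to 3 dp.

x=-17.183 y=-9.550

eq1: (x − 46.112)² + (y − 9.099)² = 65.9854614485²
eq2: (x + 12.019)² + (y + 37.052)² = 27.9827910881²
eq3: (x − 26.528)² + (y + 39.581)² = 53.0334704542²
eq2−eq1, eq2−eq3 (x²,y² cancel):
  116.262·x + 92.302·y = -2879.243245
  77.094·x − 5.058·y = -1276.429111
det = 116.262·-5.058 − 92.302·77.094 = -7703.983584
x = (-2879.243245·-5.058 − 92.302·-1276.429111) / -7703.983584 = -17.183340
y = (116.262·-1276.429111 − -2879.243245·77.094) / -7703.983584 = -9.549888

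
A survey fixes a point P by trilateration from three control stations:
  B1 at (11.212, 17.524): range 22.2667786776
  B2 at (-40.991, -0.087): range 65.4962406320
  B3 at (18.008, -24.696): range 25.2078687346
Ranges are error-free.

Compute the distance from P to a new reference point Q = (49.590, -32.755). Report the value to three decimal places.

eq1: (x − 11.212)² + (y − 17.524)² = 22.2667786776²
eq2: (x + 40.991)² + (y + 0.087)² = 65.4962406320²
eq3: (x − 18.008)² + (y + 24.696)² = 25.2078687346²
eq2−eq3, eq2−eq1 (x²,y² cancel):
  117.998·x − 49.218·y = 2908.231721
  104.406·x + 35.222·y = 2546.477974
det = 117.998·35.222 − -49.218·104.406 = 9294.780064
x = (2908.231721·35.222 − -49.218·2546.477974) / 9294.780064 = 24.504753
y = (117.998·2546.477974 − 2908.231721·104.406) / 9294.780064 = -0.339710
|P − Q| = √((24.504753 − 49.590)² + (-0.339710 − -32.755)²) = 40.988055

40.988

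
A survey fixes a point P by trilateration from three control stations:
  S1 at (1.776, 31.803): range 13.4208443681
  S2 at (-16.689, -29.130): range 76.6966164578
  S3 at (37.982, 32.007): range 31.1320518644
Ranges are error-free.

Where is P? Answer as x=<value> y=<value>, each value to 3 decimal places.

x=8.918 y=43.165

eq1: (x − 1.776)² + (y − 31.803)² = 13.4208443681²
eq2: (x + 16.689)² + (y + 29.130)² = 76.6966164578²
eq3: (x − 37.982)² + (y − 32.007)² = 31.1320518644²
eq1−eq3, eq1−eq2 (x²,y² cancel):
  72.412·x + 0.408·y = 663.409798
  -36.930·x − 121.866·y = -5589.757277
det = 72.412·-121.866 − 0.408·-36.930 = -8809.493352
x = (663.409798·-121.866 − 0.408·-5589.757277) / -8809.493352 = 8.918388
y = (72.412·-5589.757277 − 663.409798·-36.930) / -8809.493352 = 43.165454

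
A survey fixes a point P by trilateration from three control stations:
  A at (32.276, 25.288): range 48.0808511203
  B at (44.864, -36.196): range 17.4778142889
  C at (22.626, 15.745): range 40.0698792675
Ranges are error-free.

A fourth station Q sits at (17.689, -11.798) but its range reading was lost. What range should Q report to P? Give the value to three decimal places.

19.387

eq1: (x − 32.276)² + (y − 25.288)² = 48.0808511203²
eq2: (x − 44.864)² + (y + 36.196)² = 17.4778142889²
eq3: (x − 22.626)² + (y − 15.745)² = 40.0698792675²
eq1−eq3, eq1−eq2 (x²,y² cancel):
  -19.300·x − 19.086·y = -215.209199
  25.176·x − 122.968·y = 3648.000044
det = -19.300·-122.968 − -19.086·25.176 = 2853.791536
x = (-215.209199·-122.968 − -19.086·3648.000044) / 2853.791536 = 33.670845
y = (-19.300·3648.000044 − -215.209199·25.176) / 2853.791536 = -22.772614
|P − Q| = √((33.670845 − 17.689)² + (-22.772614 − -11.798)²) = 19.387149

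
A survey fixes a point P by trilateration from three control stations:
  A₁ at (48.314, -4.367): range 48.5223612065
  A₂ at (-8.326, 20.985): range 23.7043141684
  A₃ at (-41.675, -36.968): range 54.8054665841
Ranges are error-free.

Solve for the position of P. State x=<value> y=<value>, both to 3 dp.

eq1: (x − 48.314)² + (y + 4.367)² = 48.5223612065²
eq2: (x + 8.326)² + (y − 20.985)² = 23.7043141684²
eq3: (x + 41.675)² + (y + 36.968)² = 54.8054665841²
eq3−eq1, eq3−eq2 (x²,y² cancel):
  179.978·x + 65.202·y = -100.905734
  66.698·x + 115.906·y = -152.001491
det = 179.978·115.906 − 65.202·66.698 = 16511.687072
x = (-100.905734·115.906 − 65.202·-152.001491) / 16511.687072 = -0.108092
y = (179.978·-152.001491 − -100.905734·66.698) / 16511.687072 = -1.249219

x=-0.108 y=-1.249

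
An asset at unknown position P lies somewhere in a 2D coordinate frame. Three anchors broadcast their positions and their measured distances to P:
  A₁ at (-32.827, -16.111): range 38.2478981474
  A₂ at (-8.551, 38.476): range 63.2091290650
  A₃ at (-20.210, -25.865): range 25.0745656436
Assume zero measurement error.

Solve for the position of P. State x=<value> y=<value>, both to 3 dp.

x=4.735 y=-23.321

eq1: (x + 32.827)² + (y + 16.111)² = 38.2478981474²
eq2: (x + 8.551)² + (y − 38.476)² = 63.2091290650²
eq3: (x + 20.210)² + (y + 25.865)² = 25.0745656436²
eq2−eq1, eq2−eq3 (x²,y² cancel):
  -48.552·x − 109.174·y = 2316.146357
  -23.318·x − 128.682·y = 2890.580303
det = -48.552·-128.682 − -109.174·-23.318 = 3702.049132
x = (2316.146357·-128.682 − -109.174·2890.580303) / 3702.049132 = 4.735180
y = (-48.552·2890.580303 − 2316.146357·-23.318) / 3702.049132 = -23.321018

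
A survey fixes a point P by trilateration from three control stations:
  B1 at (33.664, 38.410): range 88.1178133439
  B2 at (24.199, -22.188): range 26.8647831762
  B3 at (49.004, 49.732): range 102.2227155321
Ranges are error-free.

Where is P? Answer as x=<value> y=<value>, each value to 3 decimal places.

eq1: (x − 33.664)² + (y − 38.410)² = 88.1178133439²
eq2: (x − 24.199)² + (y + 22.188)² = 26.8647831762²
eq3: (x − 49.004)² + (y − 49.732)² = 102.2227155321²
eq1−eq2, eq1−eq3 (x²,y² cancel):
  -18.930·x − 121.196·y = 5512.338402
  30.680·x + 22.644·y = -418.663698
det = -18.930·22.644 − -121.196·30.680 = 3289.642360
x = (5512.338402·22.644 − -121.196·-418.663698) / 3289.642360 = 22.519477
y = (-18.930·-418.663698 − 5512.338402·30.680) / 3289.642360 = -49.000232

x=22.519 y=-49.000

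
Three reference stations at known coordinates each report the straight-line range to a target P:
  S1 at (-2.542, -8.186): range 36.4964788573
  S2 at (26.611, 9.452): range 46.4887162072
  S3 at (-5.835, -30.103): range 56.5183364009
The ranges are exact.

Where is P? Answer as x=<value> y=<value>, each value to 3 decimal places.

x=-17.100 y=25.281

eq1: (x + 2.542)² + (y + 8.186)² = 36.4964788573²
eq2: (x − 26.611)² + (y − 9.452)² = 46.4887162072²
eq3: (x + 5.835)² + (y + 30.103)² = 56.5183364009²
eq3−eq2, eq3−eq1 (x²,y² cancel):
  64.892·x + 79.110·y = 890.369406
  6.586·x + 43.834·y = 995.563907
det = 64.892·43.834 − 79.110·6.586 = 2323.457468
x = (890.369406·43.834 − 79.110·995.563907) / 2323.457468 = -17.099779
y = (64.892·995.563907 − 890.369406·6.586) / 2323.457468 = 25.281358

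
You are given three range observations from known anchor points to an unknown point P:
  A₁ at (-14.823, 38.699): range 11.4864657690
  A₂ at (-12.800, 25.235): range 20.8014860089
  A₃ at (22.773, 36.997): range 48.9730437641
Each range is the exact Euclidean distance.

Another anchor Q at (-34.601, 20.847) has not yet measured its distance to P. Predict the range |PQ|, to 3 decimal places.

eq1: (x + 14.823)² + (y − 38.699)² = 11.4864657690²
eq2: (x + 12.800)² + (y − 25.235)² = 20.8014860089²
eq3: (x − 22.773)² + (y − 36.997)² = 48.9730437641²
eq1−eq2, eq1−eq3 (x²,y² cancel):
  4.046·x − 26.928·y = -1217.451629
  75.192·x − 3.404·y = -2096.366512
det = 4.046·-3.404 − -26.928·75.192 = 2010.997592
x = (-1217.451629·-3.404 − -26.928·-2096.366512) / 2010.997592 = -26.010350
y = (4.046·-2096.366512 − -1217.451629·75.192) / 2010.997592 = 41.303244
|P − Q| = √((-26.010350 − -34.601)² + (41.303244 − 20.847)²) = 22.186869

22.187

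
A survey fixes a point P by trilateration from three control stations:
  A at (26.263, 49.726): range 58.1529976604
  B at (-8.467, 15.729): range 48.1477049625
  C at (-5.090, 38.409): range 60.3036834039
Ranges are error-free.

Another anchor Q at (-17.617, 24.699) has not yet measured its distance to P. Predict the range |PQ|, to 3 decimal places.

60.619

eq1: (x − 26.263)² + (y − 49.726)² = 58.1529976604²
eq2: (x + 8.467)² + (y − 15.729)² = 48.1477049625²
eq3: (x + 5.090)² + (y − 38.409)² = 60.3036834039²
eq2−eq1, eq2−eq3 (x²,y² cancel):
  69.460·x + 67.994·y = 1779.759071
  6.754·x + 45.360·y = -136.264888
det = 69.460·45.360 − 67.994·6.754 = 2691.474124
x = (1779.759071·45.360 − 67.994·-136.264888) / 2691.474124 = 33.437091
y = (69.460·-136.264888 − 1779.759071·6.754) / 2691.474124 = -7.982782
|P − Q| = √((33.437091 − -17.617)² + (-7.982782 − 24.699)²) = 60.618637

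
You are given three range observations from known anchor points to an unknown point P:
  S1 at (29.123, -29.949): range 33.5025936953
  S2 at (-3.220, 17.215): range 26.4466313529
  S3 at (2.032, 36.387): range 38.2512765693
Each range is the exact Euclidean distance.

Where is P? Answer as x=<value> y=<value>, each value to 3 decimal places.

eq1: (x − 29.123)² + (y + 29.949)² = 33.5025936953²
eq2: (x + 3.220)² + (y − 17.215)² = 26.4466313529²
eq3: (x − 2.032)² + (y − 36.387)² = 38.2512765693²
eq3−eq2, eq3−eq1 (x²,y² cancel):
  -10.504·x − 38.344·y = -257.682319
  54.182·x − 132.672·y = 757.685312
det = -10.504·-132.672 − -38.344·54.182 = 3471.141296
x = (-257.682319·-132.672 − -38.344·757.685312) / 3471.141296 = 18.218767
y = (-10.504·757.685312 − -257.682319·54.182) / 3471.141296 = 1.729407

x=18.219 y=1.729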